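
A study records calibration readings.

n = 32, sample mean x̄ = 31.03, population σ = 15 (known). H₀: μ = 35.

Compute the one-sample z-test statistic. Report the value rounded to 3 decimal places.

SE = σ/√n = 15/√32 = 2.6517
z = (x̄−μ₀)/SE = (31.03−35)/2.6517 = -1.4972

test statistic = -1.497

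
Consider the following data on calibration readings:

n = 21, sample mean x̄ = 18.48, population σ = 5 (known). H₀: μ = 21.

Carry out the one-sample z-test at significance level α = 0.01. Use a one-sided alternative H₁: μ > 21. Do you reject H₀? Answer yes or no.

SE = σ/√n = 5/√21 = 1.0911
z = (x̄−μ₀)/SE = (18.48−21)/1.0911 = -2.3096
p-value (one-sided, H₁ greater) = 0.98955
At α=0.01: p ≥ α → fail to reject H₀

reject H₀: no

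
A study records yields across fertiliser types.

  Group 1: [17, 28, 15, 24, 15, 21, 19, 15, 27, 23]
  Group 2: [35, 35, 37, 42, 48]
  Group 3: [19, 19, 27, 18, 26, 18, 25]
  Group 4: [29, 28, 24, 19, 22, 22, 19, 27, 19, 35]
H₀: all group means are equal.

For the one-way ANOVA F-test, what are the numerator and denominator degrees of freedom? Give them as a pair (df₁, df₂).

degrees of freedom = [3, 28]

k = 4 groups, N = 32 total
df = (k−1, N−k) = (4−1, 32−4) = (3, 28)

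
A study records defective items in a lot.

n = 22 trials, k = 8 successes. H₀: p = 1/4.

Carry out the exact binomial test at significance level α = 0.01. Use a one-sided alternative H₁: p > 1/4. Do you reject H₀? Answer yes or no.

Exact binomial: n=22, k=8, p₀=1/4=0.2500
P(X≥8) from Σ C(n,i)·p₀^i·(1−p₀)^(n−i)
p-value (one-sided, H₁ greater) = 0.16153
At α=0.01: p ≥ α → fail to reject H₀

reject H₀: no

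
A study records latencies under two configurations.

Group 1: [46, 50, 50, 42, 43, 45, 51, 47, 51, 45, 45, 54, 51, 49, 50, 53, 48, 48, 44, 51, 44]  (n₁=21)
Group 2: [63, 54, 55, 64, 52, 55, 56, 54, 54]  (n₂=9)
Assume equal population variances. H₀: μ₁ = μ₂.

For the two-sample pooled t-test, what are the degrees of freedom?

degrees of freedom = 28

df = n₁ + n₂ − 2 = 21 + 9 − 2 = 28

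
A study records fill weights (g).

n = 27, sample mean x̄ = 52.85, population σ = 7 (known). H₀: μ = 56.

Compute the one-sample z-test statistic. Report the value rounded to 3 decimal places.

test statistic = -2.338

SE = σ/√n = 7/√27 = 1.3472
z = (x̄−μ₀)/SE = (52.85−56)/1.3472 = -2.3383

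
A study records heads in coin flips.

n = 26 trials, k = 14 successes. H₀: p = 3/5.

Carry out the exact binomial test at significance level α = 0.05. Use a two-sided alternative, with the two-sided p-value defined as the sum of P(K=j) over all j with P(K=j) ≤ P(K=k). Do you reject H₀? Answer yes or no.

reject H₀: no

Exact binomial: n=26, k=14, p₀=3/5=0.6000
P(X=j) = C(n,j)·p₀^j·(1−p₀)^(n−j); p = Σ P(X=j) over j with P(X=j) ≤ P(X=14)
p-value (two-sided) = 0.55186
At α=0.05: p ≥ α → fail to reject H₀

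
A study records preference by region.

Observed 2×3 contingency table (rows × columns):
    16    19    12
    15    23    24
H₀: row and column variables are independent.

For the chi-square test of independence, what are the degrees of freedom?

degrees of freedom = 2

df = (r−1)(c−1) = (2−1)·(3−1) = 2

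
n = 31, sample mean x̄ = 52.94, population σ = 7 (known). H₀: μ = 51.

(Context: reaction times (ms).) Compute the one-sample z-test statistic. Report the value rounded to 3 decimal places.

test statistic = 1.543

SE = σ/√n = 7/√31 = 1.2572
z = (x̄−μ₀)/SE = (52.94−51)/1.2572 = 1.5431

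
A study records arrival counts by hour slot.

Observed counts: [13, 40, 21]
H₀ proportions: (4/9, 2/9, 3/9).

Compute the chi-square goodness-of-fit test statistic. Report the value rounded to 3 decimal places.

n = 74; E_i = n·p_i = [32.89, 16.44, 24.67]
χ² = (13−32.89)²/32.89 + (40−16.44)²/16.44 + (21−24.67)²/24.67 = 46.3142
df = 2

test statistic = 46.314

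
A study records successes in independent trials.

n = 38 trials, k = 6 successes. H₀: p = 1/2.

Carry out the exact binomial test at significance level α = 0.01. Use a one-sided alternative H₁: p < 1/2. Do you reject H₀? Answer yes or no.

Exact binomial: n=38, k=6, p₀=1/2=0.5000
P(X≤6) from Σ C(n,i)·p₀^i·(1−p₀)^(n−i)
p-value (one-sided, H₁ less) = 0.00001
At α=0.01: p < α → reject H₀

reject H₀: yes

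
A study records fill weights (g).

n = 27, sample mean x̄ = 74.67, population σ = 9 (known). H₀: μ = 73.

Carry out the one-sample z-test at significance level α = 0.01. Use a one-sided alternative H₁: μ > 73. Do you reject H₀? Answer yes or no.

SE = σ/√n = 9/√27 = 1.7321
z = (x̄−μ₀)/SE = (74.67−73)/1.7321 = 0.9642
p-value (one-sided, H₁ greater) = 0.16748
At α=0.01: p ≥ α → fail to reject H₀

reject H₀: no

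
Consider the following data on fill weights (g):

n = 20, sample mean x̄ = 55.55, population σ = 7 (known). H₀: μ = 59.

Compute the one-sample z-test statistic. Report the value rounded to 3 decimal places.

SE = σ/√n = 7/√20 = 1.5652
z = (x̄−μ₀)/SE = (55.55−59)/1.5652 = -2.2041

test statistic = -2.204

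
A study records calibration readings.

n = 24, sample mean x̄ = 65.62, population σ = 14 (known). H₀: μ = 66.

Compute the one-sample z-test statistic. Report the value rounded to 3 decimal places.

SE = σ/√n = 14/√24 = 2.8577
z = (x̄−μ₀)/SE = (65.62−66)/2.8577 = -0.1330

test statistic = -0.133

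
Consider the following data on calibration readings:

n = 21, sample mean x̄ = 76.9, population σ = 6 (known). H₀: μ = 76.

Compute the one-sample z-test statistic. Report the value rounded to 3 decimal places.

test statistic = 0.687

SE = σ/√n = 6/√21 = 1.3093
z = (x̄−μ₀)/SE = (76.9−76)/1.3093 = 0.6874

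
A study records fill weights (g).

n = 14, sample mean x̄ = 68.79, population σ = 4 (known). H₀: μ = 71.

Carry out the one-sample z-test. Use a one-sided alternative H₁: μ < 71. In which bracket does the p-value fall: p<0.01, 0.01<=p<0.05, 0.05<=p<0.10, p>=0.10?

SE = σ/√n = 4/√14 = 1.0690
z = (x̄−μ₀)/SE = (68.79−71)/1.0690 = -2.0673
p-value (one-sided, H₁ less) = 0.01935
→ bracket: 0.01<=p<0.05

p-value bracket: 0.01<=p<0.05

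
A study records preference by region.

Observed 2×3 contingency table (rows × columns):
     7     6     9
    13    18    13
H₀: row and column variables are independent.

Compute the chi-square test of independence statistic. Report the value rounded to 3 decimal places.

Row totals [22, 44], col totals [20, 24, 22], n=66
χ² = (7−6.67)²/6.67 + (6−8.00)²/8.00 + (9−7.33)²/7.33 + (13−13.33)²/13.33 + (18−16.00)²/16.00 + (13−14.67)²/14.67 = 1.3432
df = 2

test statistic = 1.343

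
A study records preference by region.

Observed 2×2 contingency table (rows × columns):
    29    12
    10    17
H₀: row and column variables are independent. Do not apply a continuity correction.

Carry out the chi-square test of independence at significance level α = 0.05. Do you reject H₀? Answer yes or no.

reject H₀: yes

Row totals [41, 27], col totals [39, 29], n=68
χ² = (29−23.51)²/23.51 + (12−17.49)²/17.49 + (10−15.49)²/15.49 + (17−11.51)²/11.51 = 7.5564
df = 1
p-value (upper-tail) = 0.00598
At α=0.05: p < α → reject H₀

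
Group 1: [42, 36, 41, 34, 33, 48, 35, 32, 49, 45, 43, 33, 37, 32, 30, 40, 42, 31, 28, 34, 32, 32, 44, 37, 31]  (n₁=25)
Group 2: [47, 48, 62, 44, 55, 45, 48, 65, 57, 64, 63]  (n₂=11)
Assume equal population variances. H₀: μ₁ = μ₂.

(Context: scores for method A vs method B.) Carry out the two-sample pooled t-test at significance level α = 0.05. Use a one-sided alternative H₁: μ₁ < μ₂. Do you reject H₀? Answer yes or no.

x̄₁=36.840, s₁=5.935, n₁=25
x̄₂=54.364, s₂=8.225, n₂=11
s_p² = [24·5.935² + 10·8.225²]/34 = 44.7619
SE = √(s_p²·(1/25+1/11)) = 2.4207
t = (36.840−54.364)/2.4207 = -7.2391
df = 34
p-value (one-sided, H₁ less) = 0.00000
At α=0.05: p < α → reject H₀

reject H₀: yes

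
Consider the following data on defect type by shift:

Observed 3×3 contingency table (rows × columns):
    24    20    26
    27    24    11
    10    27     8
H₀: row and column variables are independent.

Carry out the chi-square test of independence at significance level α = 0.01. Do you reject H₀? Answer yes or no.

Row totals [70, 62, 45], col totals [61, 71, 45], n=177
χ² = (24−24.12)²/24.12 + (20−28.08)²/28.08 + (26−17.80)²/17.80 + (27−21.37)²/21.37 + (24−24.87)²/24.87 + (11−15.76)²/15.76 + (10−15.51)²/15.51 + (27−18.05)²/18.05 + (8−11.44)²/11.44 = 16.4890
df = 4
p-value (upper-tail) = 0.00243
At α=0.01: p < α → reject H₀

reject H₀: yes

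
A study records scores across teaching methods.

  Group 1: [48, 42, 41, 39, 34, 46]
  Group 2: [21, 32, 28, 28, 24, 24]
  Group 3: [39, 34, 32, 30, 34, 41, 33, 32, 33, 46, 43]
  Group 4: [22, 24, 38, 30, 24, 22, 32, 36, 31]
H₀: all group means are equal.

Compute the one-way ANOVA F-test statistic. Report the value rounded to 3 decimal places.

Group means [41.67, 26.17, 36.09, 28.78], grand mean 33.219
SSB = Σnᵢ(x̄ᵢ−x̄)² = 994.837; SSW = ΣΣ(x−x̄ᵢ)² = 770.631
MSB = 994.837/3 = 331.6125; MSW = 770.631/28 = 27.5225
F = MSB/MSW = 12.0488
df = (3, 28)

test statistic = 12.049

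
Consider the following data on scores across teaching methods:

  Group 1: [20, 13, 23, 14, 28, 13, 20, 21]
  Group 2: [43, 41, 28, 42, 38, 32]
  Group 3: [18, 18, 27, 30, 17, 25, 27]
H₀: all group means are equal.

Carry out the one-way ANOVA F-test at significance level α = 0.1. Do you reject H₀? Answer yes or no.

reject H₀: yes

Group means [19.00, 37.33, 23.14], grand mean 25.619
SSB = Σnᵢ(x̄ᵢ−x̄)² = 1216.762; SSW = ΣΣ(x−x̄ᵢ)² = 554.190
MSB = 1216.762/2 = 608.3810; MSW = 554.190/18 = 30.7884
F = MSB/MSW = 19.7601
df = (2, 18)
p-value (upper-tail) = 0.00003
At α=0.1: p < α → reject H₀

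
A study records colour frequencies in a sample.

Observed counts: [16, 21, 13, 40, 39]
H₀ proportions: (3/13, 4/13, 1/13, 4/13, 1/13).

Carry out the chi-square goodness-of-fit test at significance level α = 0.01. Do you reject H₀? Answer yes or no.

n = 129; E_i = n·p_i = [29.77, 39.69, 9.92, 39.69, 9.92]
χ² = (16−29.77)²/29.77 + (21−39.69)²/39.69 + (13−9.92)²/9.92 + (40−39.69)²/39.69 + (39−9.92)²/9.92 = 101.3301
df = 4
p-value (upper-tail) = 0.00000
At α=0.01: p < α → reject H₀

reject H₀: yes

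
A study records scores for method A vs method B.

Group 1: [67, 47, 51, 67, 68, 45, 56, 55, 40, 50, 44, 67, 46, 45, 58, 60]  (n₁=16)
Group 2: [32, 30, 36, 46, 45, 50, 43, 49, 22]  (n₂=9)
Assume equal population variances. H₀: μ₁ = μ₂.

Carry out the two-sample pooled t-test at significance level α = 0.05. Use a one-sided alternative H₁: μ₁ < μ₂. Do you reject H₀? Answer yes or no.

reject H₀: no

x̄₁=54.125, s₁=9.507, n₁=16
x̄₂=39.222, s₂=9.680, n₂=9
s_p² = [15·9.507² + 8·9.680²]/23 = 91.5350
SE = √(s_p²·(1/16+1/9)) = 3.9864
t = (54.125−39.222)/3.9864 = 3.7384
df = 23
p-value (one-sided, H₁ less) = 0.99946
At α=0.05: p ≥ α → fail to reject H₀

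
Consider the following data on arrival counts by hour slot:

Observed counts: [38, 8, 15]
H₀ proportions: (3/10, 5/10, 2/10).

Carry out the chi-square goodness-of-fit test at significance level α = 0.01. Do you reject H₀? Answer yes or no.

n = 61; E_i = n·p_i = [18.30, 30.50, 12.20]
χ² = (38−18.30)²/18.30 + (8−30.50)²/30.50 + (15−12.20)²/12.20 = 38.4481
df = 2
p-value (upper-tail) = 0.00000
At α=0.01: p < α → reject H₀

reject H₀: yes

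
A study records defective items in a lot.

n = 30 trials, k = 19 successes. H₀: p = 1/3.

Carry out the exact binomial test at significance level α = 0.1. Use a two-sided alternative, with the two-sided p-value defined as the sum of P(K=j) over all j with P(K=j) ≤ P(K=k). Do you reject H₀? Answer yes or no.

Exact binomial: n=30, k=19, p₀=1/3=0.3333
P(X=j) = C(n,j)·p₀^j·(1−p₀)^(n−j); p = Σ P(X=j) over j with P(X=j) ≤ P(X=19)
p-value (two-sided) = 0.00082
At α=0.1: p < α → reject H₀

reject H₀: yes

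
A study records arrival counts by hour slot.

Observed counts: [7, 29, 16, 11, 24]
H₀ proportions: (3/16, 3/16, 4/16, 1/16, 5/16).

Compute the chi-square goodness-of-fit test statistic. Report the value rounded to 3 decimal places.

n = 87; E_i = n·p_i = [16.31, 16.31, 21.75, 5.44, 27.19]
χ² = (7−16.31)²/16.31 + (29−16.31)²/16.31 + (16−21.75)²/21.75 + (11−5.44)²/5.44 + (24−27.19)²/27.19 = 22.7686
df = 4

test statistic = 22.769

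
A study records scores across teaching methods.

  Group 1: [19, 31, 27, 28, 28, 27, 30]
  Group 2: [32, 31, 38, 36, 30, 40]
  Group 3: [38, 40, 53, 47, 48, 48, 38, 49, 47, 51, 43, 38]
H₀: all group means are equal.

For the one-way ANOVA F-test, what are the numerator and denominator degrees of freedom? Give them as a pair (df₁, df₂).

k = 3 groups, N = 25 total
df = (k−1, N−k) = (3−1, 25−3) = (2, 22)

degrees of freedom = [2, 22]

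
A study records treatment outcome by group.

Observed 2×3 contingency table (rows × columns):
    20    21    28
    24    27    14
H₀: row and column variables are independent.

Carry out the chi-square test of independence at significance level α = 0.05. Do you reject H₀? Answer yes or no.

reject H₀: no

Row totals [69, 65], col totals [44, 48, 42], n=134
χ² = (20−22.66)²/22.66 + (21−24.72)²/24.72 + (28−21.63)²/21.63 + (24−21.34)²/21.34 + (27−23.28)²/23.28 + (14−20.37)²/20.37 = 5.6659
df = 2
p-value (upper-tail) = 0.05884
At α=0.05: p ≥ α → fail to reject H₀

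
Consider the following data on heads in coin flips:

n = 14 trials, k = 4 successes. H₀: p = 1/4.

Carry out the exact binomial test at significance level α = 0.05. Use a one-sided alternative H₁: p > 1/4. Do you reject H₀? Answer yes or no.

Exact binomial: n=14, k=4, p₀=1/4=0.2500
P(X≥4) from Σ C(n,i)·p₀^i·(1−p₀)^(n−i)
p-value (one-sided, H₁ greater) = 0.47866
At α=0.05: p ≥ α → fail to reject H₀

reject H₀: no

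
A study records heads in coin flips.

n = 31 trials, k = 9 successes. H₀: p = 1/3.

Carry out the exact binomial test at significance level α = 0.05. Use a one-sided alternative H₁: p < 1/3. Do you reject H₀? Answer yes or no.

Exact binomial: n=31, k=9, p₀=1/3=0.3333
P(X≤9) from Σ C(n,i)·p₀^i·(1−p₀)^(n−i)
p-value (one-sided, H₁ less) = 0.38317
At α=0.05: p ≥ α → fail to reject H₀

reject H₀: no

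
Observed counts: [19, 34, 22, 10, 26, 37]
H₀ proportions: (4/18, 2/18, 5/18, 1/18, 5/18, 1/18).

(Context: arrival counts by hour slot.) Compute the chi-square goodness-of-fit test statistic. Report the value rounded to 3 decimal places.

n = 148; E_i = n·p_i = [32.89, 16.44, 41.11, 8.22, 41.11, 8.22]
χ² = (19−32.89)²/32.89 + (34−16.44)²/16.44 + (22−41.11)²/41.11 + (10−8.22)²/8.22 + (26−41.11)²/41.11 + (37−8.22)²/8.22 = 140.1520
df = 5

test statistic = 140.152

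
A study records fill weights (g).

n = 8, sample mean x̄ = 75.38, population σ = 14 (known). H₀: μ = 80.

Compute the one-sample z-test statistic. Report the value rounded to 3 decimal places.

SE = σ/√n = 14/√8 = 4.9497
z = (x̄−μ₀)/SE = (75.38−80)/4.9497 = -0.9334

test statistic = -0.933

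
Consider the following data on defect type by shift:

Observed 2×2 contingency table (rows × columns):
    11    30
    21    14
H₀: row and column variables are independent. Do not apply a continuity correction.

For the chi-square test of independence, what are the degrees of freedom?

df = (r−1)(c−1) = (2−1)·(2−1) = 1

degrees of freedom = 1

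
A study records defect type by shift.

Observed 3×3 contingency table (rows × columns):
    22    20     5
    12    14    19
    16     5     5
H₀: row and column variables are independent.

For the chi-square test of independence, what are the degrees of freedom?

df = (r−1)(c−1) = (3−1)·(3−1) = 4

degrees of freedom = 4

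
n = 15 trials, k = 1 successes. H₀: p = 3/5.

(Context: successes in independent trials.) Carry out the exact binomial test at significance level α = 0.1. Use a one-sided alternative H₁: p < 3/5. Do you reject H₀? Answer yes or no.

reject H₀: yes

Exact binomial: n=15, k=1, p₀=3/5=0.6000
P(X≤1) from Σ C(n,i)·p₀^i·(1−p₀)^(n−i)
p-value (one-sided, H₁ less) = 0.00003
At α=0.1: p < α → reject H₀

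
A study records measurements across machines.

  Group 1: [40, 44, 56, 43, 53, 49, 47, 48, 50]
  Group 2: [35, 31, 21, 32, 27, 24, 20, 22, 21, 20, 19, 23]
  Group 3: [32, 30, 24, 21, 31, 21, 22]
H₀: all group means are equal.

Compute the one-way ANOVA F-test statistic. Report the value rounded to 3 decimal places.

test statistic = 59.390

Group means [47.78, 24.58, 25.86], grand mean 32.357
SSB = Σnᵢ(x̄ᵢ−x̄)² = 3161.099; SSW = ΣΣ(x−x̄ᵢ)² = 665.329
MSB = 3161.099/2 = 1580.5496; MSW = 665.329/25 = 26.6132
F = MSB/MSW = 59.3897
df = (2, 25)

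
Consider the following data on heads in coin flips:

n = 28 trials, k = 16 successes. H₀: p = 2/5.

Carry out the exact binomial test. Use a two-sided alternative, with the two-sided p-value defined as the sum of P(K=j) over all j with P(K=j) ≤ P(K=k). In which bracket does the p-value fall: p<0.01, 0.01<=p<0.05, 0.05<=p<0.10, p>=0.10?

Exact binomial: n=28, k=16, p₀=2/5=0.4000
P(X=j) = C(n,j)·p₀^j·(1−p₀)^(n−j); p = Σ P(X=j) over j with P(X=j) ≤ P(X=16)
p-value (two-sided) = 0.08140
→ bracket: 0.05<=p<0.10

p-value bracket: 0.05<=p<0.10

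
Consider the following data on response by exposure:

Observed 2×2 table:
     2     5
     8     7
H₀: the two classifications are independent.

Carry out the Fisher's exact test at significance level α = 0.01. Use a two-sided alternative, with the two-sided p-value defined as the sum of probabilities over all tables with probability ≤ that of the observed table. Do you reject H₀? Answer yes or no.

reject H₀: no

Margins: r₁=7, r₂=15, c₁=10, c₂=12, n=22
p_obs = C(7,2)·C(15,8)/C(22,10); sum pmf over tables with pmf ≤ p_obs
p-value (two-sided) = 0.38080
At α=0.01: p ≥ α → fail to reject H₀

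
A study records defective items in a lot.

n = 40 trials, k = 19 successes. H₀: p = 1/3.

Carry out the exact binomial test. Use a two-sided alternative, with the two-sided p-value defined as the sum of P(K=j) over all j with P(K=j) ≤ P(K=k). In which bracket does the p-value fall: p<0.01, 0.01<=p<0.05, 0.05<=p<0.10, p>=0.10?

Exact binomial: n=40, k=19, p₀=1/3=0.3333
P(X=j) = C(n,j)·p₀^j·(1−p₀)^(n−j); p = Σ P(X=j) over j with P(X=j) ≤ P(X=19)
p-value (two-sided) = 0.06519
→ bracket: 0.05<=p<0.10

p-value bracket: 0.05<=p<0.10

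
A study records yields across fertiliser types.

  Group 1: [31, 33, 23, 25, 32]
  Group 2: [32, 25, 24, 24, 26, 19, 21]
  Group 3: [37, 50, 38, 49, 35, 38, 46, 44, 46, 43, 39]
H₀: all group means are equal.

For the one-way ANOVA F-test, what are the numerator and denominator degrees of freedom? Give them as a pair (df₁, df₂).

degrees of freedom = [2, 20]

k = 3 groups, N = 23 total
df = (k−1, N−k) = (3−1, 23−3) = (2, 20)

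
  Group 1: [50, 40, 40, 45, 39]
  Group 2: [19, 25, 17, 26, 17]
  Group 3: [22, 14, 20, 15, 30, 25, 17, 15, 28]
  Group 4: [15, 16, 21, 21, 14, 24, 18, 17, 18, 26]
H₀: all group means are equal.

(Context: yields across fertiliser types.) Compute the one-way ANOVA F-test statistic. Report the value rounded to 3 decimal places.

Group means [42.80, 20.80, 20.67, 19.00], grand mean 23.931
SSB = Σnᵢ(x̄ᵢ−x̄)² = 2168.262; SSW = ΣΣ(x−x̄ᵢ)² = 585.600
MSB = 2168.262/3 = 722.7540; MSW = 585.600/25 = 23.4240
F = MSB/MSW = 30.8553
df = (3, 25)

test statistic = 30.855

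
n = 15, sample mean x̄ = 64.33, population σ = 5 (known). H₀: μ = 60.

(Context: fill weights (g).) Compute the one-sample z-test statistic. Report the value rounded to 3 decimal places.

SE = σ/√n = 5/√15 = 1.2910
z = (x̄−μ₀)/SE = (64.33−60)/1.2910 = 3.3540

test statistic = 3.354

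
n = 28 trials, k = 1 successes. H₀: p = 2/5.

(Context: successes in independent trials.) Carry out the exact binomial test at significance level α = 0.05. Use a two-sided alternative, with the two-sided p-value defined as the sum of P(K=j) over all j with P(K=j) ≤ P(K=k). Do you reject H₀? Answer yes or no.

reject H₀: yes

Exact binomial: n=28, k=1, p₀=2/5=0.4000
P(X=j) = C(n,j)·p₀^j·(1−p₀)^(n−j); p = Σ P(X=j) over j with P(X=j) ≤ P(X=1)
p-value (two-sided) = 0.00002
At α=0.05: p < α → reject H₀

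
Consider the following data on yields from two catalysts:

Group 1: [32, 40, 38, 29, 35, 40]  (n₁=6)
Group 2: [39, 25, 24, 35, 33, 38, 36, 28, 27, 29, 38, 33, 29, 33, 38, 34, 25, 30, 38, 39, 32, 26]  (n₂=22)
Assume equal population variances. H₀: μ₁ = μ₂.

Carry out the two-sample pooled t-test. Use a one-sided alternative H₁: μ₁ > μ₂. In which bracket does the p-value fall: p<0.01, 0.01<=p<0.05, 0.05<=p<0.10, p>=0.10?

p-value bracket: 0.05<=p<0.10

x̄₁=35.667, s₁=4.502, n₁=6
x̄₂=32.227, s₂=5.042, n₂=22
s_p² = [5·4.502² + 21·5.042²]/26 = 24.4307
SE = √(s_p²·(1/6+1/22)) = 2.2765
t = (35.667−32.227)/2.2765 = 1.5109
df = 26
p-value (one-sided, H₁ greater) = 0.07144
→ bracket: 0.05<=p<0.10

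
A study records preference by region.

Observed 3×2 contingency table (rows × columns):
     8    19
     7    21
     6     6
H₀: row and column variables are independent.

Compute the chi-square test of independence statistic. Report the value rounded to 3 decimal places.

Row totals [27, 28, 12], col totals [21, 46], n=67
χ² = (8−8.46)²/8.46 + (19−18.54)²/18.54 + (7−8.78)²/8.78 + (21−19.22)²/19.22 + (6−3.76)²/3.76 + (6−8.24)²/8.24 = 2.5014
df = 2

test statistic = 2.501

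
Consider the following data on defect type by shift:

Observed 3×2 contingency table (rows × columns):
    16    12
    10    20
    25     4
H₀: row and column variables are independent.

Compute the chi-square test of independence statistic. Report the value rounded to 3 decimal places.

Row totals [28, 30, 29], col totals [51, 36], n=87
χ² = (16−16.41)²/16.41 + (12−11.59)²/11.59 + (10−17.59)²/17.59 + (20−12.41)²/12.41 + (25−17.00)²/17.00 + (4−12.00)²/12.00 = 17.0317
df = 2

test statistic = 17.032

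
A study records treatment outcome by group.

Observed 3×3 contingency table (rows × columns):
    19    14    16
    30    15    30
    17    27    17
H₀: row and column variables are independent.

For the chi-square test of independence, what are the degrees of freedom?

degrees of freedom = 4

df = (r−1)(c−1) = (3−1)·(3−1) = 4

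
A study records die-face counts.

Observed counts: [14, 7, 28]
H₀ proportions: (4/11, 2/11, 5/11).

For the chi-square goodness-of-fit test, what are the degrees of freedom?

degrees of freedom = 2

df = k − 1 = 3 − 1 = 2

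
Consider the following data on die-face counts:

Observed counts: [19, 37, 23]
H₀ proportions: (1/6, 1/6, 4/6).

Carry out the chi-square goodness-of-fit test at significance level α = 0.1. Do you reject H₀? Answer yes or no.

reject H₀: yes

n = 79; E_i = n·p_i = [13.17, 13.17, 52.67]
χ² = (19−13.17)²/13.17 + (37−13.17)²/13.17 + (23−52.67)²/52.67 = 62.4367
df = 2
p-value (upper-tail) = 0.00000
At α=0.1: p < α → reject H₀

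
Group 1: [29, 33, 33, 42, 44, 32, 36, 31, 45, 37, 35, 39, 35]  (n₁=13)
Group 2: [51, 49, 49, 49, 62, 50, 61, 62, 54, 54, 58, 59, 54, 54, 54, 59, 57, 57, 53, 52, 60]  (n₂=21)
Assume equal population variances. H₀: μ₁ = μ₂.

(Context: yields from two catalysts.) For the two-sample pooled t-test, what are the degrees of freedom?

degrees of freedom = 32

df = n₁ + n₂ − 2 = 13 + 21 − 2 = 32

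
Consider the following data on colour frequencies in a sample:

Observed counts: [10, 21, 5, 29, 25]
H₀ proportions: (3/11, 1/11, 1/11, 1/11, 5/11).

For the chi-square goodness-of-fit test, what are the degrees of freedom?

degrees of freedom = 4

df = k − 1 = 5 − 1 = 4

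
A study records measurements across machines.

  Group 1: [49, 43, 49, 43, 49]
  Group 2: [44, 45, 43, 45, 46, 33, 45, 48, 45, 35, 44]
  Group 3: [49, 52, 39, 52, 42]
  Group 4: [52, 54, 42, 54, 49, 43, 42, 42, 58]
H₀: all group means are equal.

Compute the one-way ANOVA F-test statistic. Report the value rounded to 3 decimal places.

Group means [46.60, 43.00, 46.80, 48.44], grand mean 45.867
SSB = Σnᵢ(x̄ᵢ−x̄)² = 157.244; SSW = ΣΣ(x−x̄ᵢ)² = 722.222
MSB = 157.244/3 = 52.4148; MSW = 722.222/26 = 27.7778
F = MSB/MSW = 1.8869
df = (3, 26)

test statistic = 1.887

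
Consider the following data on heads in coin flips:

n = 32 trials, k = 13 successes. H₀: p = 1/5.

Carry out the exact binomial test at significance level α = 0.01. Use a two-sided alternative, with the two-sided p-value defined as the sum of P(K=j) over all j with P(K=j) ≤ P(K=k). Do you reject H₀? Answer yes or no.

Exact binomial: n=32, k=13, p₀=1/5=0.2000
P(X=j) = C(n,j)·p₀^j·(1−p₀)^(n−j); p = Σ P(X=j) over j with P(X=j) ≤ P(X=13)
p-value (two-sided) = 0.00685
At α=0.01: p < α → reject H₀

reject H₀: yes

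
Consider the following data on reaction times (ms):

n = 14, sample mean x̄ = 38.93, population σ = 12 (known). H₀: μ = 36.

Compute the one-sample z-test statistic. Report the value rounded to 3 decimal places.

test statistic = 0.914

SE = σ/√n = 12/√14 = 3.2071
z = (x̄−μ₀)/SE = (38.93−36)/3.2071 = 0.9136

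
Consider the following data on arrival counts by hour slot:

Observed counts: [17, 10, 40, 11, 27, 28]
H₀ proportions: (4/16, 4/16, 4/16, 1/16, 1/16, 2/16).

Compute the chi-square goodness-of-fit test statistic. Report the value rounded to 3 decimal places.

test statistic = 76.233

n = 133; E_i = n·p_i = [33.25, 33.25, 33.25, 8.31, 8.31, 16.62]
χ² = (17−33.25)²/33.25 + (10−33.25)²/33.25 + (40−33.25)²/33.25 + (11−8.31)²/8.31 + (27−8.31)²/8.31 + (28−16.62)²/16.62 = 76.2331
df = 5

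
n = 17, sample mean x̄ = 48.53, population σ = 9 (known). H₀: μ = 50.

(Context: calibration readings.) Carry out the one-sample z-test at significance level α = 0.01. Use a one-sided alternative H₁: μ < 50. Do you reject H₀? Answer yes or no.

reject H₀: no

SE = σ/√n = 9/√17 = 2.1828
z = (x̄−μ₀)/SE = (48.53−50)/2.1828 = -0.6734
p-value (one-sided, H₁ less) = 0.25033
At α=0.01: p ≥ α → fail to reject H₀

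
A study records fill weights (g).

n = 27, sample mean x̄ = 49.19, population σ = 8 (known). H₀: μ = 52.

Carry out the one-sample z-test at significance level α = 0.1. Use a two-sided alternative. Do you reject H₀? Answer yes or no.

reject H₀: yes

SE = σ/√n = 8/√27 = 1.5396
z = (x̄−μ₀)/SE = (49.19−52)/1.5396 = -1.8251
p-value (two-sided) = 0.06798
At α=0.1: p < α → reject H₀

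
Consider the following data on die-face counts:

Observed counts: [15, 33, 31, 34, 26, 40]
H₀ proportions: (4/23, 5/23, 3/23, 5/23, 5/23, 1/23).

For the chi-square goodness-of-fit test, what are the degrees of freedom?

df = k − 1 = 6 − 1 = 5

degrees of freedom = 5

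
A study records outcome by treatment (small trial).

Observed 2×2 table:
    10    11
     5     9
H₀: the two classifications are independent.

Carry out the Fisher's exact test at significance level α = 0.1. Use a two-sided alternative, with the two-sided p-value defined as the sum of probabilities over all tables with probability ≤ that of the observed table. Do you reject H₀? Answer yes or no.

Margins: r₁=21, r₂=14, c₁=15, c₂=20, n=35
p_obs = C(21,10)·C(14,5)/C(35,15); sum pmf over tables with pmf ≤ p_obs
p-value (two-sided) = 0.72824
At α=0.1: p ≥ α → fail to reject H₀

reject H₀: no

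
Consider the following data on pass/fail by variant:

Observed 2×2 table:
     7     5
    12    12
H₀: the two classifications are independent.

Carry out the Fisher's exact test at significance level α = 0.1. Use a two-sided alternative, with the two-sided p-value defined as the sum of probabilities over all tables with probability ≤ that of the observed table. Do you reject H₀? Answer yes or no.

Margins: r₁=12, r₂=24, c₁=19, c₂=17, n=36
p_obs = C(12,7)·C(24,12)/C(36,19); sum pmf over tables with pmf ≤ p_obs
p-value (two-sided) = 0.73173
At α=0.1: p ≥ α → fail to reject H₀

reject H₀: no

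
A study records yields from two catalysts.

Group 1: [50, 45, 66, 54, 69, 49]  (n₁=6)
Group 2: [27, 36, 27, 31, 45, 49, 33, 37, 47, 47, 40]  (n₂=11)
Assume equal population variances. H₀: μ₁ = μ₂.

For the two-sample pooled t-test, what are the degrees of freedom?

degrees of freedom = 15

df = n₁ + n₂ − 2 = 6 + 11 − 2 = 15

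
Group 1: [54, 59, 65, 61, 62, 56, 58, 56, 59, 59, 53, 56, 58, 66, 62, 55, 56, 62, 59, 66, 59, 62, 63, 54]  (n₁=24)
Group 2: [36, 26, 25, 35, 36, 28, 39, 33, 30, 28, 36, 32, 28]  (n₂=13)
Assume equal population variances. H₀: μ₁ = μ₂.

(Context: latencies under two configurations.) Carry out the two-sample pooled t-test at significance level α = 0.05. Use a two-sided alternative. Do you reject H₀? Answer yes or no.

reject H₀: yes

x̄₁=59.167, s₁=3.784, n₁=24
x̄₂=31.692, s₂=4.498, n₂=13
s_p² = [23·3.784² + 12·4.498²]/35 = 16.3458
SE = √(s_p²·(1/24+1/13)) = 1.3923
t = (59.167−31.692)/1.3923 = 19.7334
df = 35
p-value (two-sided) = 0.00000
At α=0.05: p < α → reject H₀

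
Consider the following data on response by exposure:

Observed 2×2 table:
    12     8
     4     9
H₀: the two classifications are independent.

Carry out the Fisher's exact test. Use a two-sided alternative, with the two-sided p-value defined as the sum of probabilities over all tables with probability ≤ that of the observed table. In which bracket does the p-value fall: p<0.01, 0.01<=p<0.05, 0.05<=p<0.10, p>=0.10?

p-value bracket: p>=0.10

Margins: r₁=20, r₂=13, c₁=16, c₂=17, n=33
p_obs = C(20,12)·C(13,4)/C(33,16); sum pmf over tables with pmf ≤ p_obs
p-value (two-sided) = 0.15706
→ bracket: p>=0.10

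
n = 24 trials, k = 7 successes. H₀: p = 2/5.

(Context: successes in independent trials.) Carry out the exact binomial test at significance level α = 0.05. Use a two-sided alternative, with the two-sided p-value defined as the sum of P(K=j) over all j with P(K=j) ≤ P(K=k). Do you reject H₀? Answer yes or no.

reject H₀: no

Exact binomial: n=24, k=7, p₀=2/5=0.4000
P(X=j) = C(n,j)·p₀^j·(1−p₀)^(n−j); p = Σ P(X=j) over j with P(X=j) ≤ P(X=7)
p-value (two-sided) = 0.30621
At α=0.05: p ≥ α → fail to reject H₀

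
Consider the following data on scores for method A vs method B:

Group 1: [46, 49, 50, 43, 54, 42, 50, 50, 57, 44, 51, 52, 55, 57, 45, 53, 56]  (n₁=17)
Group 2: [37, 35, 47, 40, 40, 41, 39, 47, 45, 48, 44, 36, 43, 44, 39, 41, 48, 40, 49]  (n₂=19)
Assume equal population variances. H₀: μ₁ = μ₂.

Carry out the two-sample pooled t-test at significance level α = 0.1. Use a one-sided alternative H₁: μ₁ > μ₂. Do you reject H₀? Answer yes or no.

x̄₁=50.235, s₁=4.867, n₁=17
x̄₂=42.263, s₂=4.280, n₂=19
s_p² = [16·4.867² + 18·4.280²]/34 = 20.8454
SE = √(s_p²·(1/17+1/19)) = 1.5242
t = (50.235−42.263)/1.5242 = 5.2302
df = 34
p-value (one-sided, H₁ greater) = 0.00000
At α=0.1: p < α → reject H₀

reject H₀: yes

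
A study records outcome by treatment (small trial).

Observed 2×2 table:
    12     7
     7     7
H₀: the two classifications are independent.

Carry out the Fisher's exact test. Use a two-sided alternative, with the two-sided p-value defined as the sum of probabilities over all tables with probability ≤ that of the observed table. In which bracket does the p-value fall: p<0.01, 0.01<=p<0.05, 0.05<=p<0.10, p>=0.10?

p-value bracket: p>=0.10

Margins: r₁=19, r₂=14, c₁=19, c₂=14, n=33
p_obs = C(19,12)·C(14,7)/C(33,19); sum pmf over tables with pmf ≤ p_obs
p-value (two-sided) = 0.49694
→ bracket: p>=0.10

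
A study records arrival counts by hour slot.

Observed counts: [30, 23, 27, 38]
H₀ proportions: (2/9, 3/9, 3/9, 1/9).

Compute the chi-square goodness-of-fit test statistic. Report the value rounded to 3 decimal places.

test statistic = 58.441

n = 118; E_i = n·p_i = [26.22, 39.33, 39.33, 13.11]
χ² = (30−26.22)²/26.22 + (23−39.33)²/39.33 + (27−39.33)²/39.33 + (38−13.11)²/13.11 = 58.4407
df = 3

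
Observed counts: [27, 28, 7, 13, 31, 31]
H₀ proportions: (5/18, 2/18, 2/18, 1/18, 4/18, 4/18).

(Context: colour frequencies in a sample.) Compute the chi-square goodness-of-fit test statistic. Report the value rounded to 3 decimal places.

n = 137; E_i = n·p_i = [38.06, 15.22, 15.22, 7.61, 30.44, 30.44]
χ² = (27−38.06)²/38.06 + (28−15.22)²/15.22 + (7−15.22)²/15.22 + (13−7.61)²/7.61 + (31−30.44)²/30.44 + (31−30.44)²/30.44 = 22.2146
df = 5

test statistic = 22.215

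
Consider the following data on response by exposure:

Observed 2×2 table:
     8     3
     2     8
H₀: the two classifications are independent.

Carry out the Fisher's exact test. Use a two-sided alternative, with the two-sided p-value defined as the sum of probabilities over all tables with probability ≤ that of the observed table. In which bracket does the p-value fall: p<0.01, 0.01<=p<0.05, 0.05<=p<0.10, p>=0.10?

Margins: r₁=11, r₂=10, c₁=10, c₂=11, n=21
p_obs = C(11,8)·C(10,2)/C(21,10); sum pmf over tables with pmf ≤ p_obs
p-value (two-sided) = 0.02997
→ bracket: 0.01<=p<0.05

p-value bracket: 0.01<=p<0.05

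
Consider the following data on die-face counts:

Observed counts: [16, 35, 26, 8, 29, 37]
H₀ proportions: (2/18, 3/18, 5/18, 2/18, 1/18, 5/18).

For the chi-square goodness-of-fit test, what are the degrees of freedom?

df = k − 1 = 6 − 1 = 5

degrees of freedom = 5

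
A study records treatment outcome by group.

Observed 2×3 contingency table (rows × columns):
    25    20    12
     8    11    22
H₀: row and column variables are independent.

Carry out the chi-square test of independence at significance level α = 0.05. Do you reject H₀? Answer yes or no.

Row totals [57, 41], col totals [33, 31, 34], n=98
χ² = (25−19.19)²/19.19 + (20−18.03)²/18.03 + (12−19.78)²/19.78 + (8−13.81)²/13.81 + (11−12.97)²/12.97 + (22−14.22)²/14.22 = 12.0198
df = 2
p-value (upper-tail) = 0.00245
At α=0.05: p < α → reject H₀

reject H₀: yes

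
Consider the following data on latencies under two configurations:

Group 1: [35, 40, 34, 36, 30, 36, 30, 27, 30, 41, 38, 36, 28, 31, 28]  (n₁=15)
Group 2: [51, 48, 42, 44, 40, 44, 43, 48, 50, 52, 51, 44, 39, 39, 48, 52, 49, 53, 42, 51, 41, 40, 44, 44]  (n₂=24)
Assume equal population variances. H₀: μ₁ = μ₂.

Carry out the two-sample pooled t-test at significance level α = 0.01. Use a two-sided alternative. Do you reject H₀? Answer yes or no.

reject H₀: yes

x̄₁=33.333, s₁=4.515, n₁=15
x̄₂=45.792, s₂=4.606, n₂=24
s_p² = [14·4.515² + 23·4.606²]/37 = 20.8998
SE = √(s_p²·(1/15+1/24)) = 1.5047
t = (33.333−45.792)/1.5047 = -8.2796
df = 37
p-value (two-sided) = 0.00000
At α=0.01: p < α → reject H₀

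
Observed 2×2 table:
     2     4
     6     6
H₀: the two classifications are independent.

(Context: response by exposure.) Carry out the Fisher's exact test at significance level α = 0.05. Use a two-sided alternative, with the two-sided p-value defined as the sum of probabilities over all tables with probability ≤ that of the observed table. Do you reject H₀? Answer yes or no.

Margins: r₁=6, r₂=12, c₁=8, c₂=10, n=18
p_obs = C(6,2)·C(12,6)/C(18,8); sum pmf over tables with pmf ≤ p_obs
p-value (two-sided) = 0.63801
At α=0.05: p ≥ α → fail to reject H₀

reject H₀: no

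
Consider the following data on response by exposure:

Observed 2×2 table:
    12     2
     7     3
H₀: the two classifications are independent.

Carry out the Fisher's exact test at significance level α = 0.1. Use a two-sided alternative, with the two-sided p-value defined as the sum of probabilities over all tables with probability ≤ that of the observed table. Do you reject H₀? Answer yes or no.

reject H₀: no

Margins: r₁=14, r₂=10, c₁=19, c₂=5, n=24
p_obs = C(14,12)·C(10,7)/C(24,19); sum pmf over tables with pmf ≤ p_obs
p-value (two-sided) = 0.61462
At α=0.1: p ≥ α → fail to reject H₀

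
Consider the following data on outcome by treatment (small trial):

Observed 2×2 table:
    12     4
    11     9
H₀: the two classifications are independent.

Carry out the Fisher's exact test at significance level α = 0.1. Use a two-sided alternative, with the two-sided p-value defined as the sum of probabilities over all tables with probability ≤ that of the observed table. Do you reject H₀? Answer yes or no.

reject H₀: no

Margins: r₁=16, r₂=20, c₁=23, c₂=13, n=36
p_obs = C(16,12)·C(20,11)/C(36,23); sum pmf over tables with pmf ≤ p_obs
p-value (two-sided) = 0.30135
At α=0.1: p ≥ α → fail to reject H₀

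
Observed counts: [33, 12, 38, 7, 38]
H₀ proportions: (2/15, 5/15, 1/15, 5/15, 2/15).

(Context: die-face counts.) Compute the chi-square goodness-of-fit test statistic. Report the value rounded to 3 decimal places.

test statistic = 194.160

n = 128; E_i = n·p_i = [17.07, 42.67, 8.53, 42.67, 17.07]
χ² = (33−17.07)²/17.07 + (12−42.67)²/42.67 + (38−8.53)²/8.53 + (7−42.67)²/42.67 + (38−17.07)²/17.07 = 194.1602
df = 4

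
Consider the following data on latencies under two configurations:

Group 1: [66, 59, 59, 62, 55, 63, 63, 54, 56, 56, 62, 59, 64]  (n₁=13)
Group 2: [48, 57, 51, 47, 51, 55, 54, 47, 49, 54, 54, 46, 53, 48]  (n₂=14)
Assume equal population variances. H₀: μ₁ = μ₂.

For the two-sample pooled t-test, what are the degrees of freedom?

degrees of freedom = 25

df = n₁ + n₂ − 2 = 13 + 14 − 2 = 25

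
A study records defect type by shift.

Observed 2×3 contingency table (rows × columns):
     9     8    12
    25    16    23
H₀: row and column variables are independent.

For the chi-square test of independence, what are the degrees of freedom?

degrees of freedom = 2

df = (r−1)(c−1) = (2−1)·(3−1) = 2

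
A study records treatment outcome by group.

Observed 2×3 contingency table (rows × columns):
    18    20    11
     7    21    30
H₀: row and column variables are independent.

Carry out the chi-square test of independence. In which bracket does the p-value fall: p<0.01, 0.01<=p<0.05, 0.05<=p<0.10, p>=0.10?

Row totals [49, 58], col totals [25, 41, 41], n=107
χ² = (18−11.45)²/11.45 + (20−18.78)²/18.78 + (11−18.78)²/18.78 + (7−13.55)²/13.55 + (21−22.22)²/22.22 + (30−22.22)²/22.22 = 13.0043
df = 2
p-value (upper-tail) = 0.00150
→ bracket: p<0.01

p-value bracket: p<0.01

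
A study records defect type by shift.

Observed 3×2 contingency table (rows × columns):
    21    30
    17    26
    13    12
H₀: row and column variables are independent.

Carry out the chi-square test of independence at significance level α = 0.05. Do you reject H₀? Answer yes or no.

reject H₀: no

Row totals [51, 43, 25], col totals [51, 68], n=119
χ² = (21−21.86)²/21.86 + (30−29.14)²/29.14 + (17−18.43)²/18.43 + (26−24.57)²/24.57 + (13−10.71)²/10.71 + (12−14.29)²/14.29 = 1.1060
df = 2
p-value (upper-tail) = 0.57523
At α=0.05: p ≥ α → fail to reject H₀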